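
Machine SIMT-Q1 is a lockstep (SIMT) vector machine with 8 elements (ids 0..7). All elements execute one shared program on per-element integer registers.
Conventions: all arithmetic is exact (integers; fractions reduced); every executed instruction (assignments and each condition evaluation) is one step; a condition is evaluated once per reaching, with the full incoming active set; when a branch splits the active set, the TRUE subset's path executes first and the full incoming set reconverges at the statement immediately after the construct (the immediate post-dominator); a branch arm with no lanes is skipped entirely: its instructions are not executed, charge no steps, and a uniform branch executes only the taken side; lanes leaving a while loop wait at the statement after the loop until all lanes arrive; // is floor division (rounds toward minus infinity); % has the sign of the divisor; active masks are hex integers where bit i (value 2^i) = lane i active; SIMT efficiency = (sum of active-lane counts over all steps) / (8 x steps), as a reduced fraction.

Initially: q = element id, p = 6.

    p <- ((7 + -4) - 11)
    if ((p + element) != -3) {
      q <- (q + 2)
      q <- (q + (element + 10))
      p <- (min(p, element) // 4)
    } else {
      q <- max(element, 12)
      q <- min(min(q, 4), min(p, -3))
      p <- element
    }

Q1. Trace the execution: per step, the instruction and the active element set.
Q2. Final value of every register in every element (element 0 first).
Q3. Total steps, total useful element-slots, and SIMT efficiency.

step 0: p <- ((7 + -4) - 11)         0xff
step 1: eval ((p + element) != -3)   0xff
step 2: q <- (q + 2)                 0xdf
step 3: q <- (q + (element + 10))    0xdf
step 4: p <- (min(p, element) // 4)  0xdf
step 5: q <- max(element, 12)        0x20
step 6: q <- min(min(q, 4), min(p, -3)) 0x20
step 7: p <- element                 0x20

Answer: 8 steps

q: 12,14,16,18,20,-8,24,26
p: -2,-2,-2,-2,-2,5,-2,-2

steps = 8; useful = 40; efficiency = 40/64 = 5/8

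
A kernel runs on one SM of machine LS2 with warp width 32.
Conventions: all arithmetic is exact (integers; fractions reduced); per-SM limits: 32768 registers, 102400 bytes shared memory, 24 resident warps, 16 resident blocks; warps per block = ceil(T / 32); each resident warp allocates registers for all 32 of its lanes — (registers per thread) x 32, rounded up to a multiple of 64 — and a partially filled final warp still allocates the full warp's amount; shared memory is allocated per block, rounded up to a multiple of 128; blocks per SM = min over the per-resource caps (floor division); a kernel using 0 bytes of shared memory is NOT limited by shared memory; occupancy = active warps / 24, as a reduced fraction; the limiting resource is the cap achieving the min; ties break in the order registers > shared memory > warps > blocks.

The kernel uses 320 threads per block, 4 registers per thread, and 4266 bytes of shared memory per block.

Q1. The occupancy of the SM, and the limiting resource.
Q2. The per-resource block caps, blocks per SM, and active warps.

Answer: occupancy 5/6, limited by warps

registers: 25 blocks
shared memory: 23 blocks
warps: 2 blocks
blocks: 16 blocks

Answer: 2 blocks, 20 active warps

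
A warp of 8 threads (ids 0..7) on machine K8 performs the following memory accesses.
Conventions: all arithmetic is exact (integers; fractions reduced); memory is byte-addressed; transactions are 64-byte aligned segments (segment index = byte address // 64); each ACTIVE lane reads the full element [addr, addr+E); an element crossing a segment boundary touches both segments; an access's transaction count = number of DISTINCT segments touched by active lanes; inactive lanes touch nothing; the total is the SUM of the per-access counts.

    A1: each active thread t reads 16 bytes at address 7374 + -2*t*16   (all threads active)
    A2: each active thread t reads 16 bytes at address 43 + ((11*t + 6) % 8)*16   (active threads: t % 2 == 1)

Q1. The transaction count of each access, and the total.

A1: 5 transactions
A2: 3 transactions

Answer: 5,3; total 8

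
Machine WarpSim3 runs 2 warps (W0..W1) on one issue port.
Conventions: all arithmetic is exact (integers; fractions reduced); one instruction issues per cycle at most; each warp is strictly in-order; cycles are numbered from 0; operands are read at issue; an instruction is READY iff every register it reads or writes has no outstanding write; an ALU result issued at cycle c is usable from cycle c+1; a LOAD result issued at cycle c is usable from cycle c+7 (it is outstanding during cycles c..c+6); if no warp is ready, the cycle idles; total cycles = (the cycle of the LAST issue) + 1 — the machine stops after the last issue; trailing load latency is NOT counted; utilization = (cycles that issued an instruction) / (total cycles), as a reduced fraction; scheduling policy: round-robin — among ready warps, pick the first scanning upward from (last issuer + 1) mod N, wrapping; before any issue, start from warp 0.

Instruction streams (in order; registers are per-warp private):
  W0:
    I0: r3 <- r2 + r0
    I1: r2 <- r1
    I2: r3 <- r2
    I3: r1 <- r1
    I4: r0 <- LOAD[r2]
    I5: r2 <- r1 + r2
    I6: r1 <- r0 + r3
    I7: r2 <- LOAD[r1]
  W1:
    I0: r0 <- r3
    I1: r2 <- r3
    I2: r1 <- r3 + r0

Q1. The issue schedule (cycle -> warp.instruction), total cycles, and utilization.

cycle 0: W0.I0
cycle 1: W1.I0
cycle 2: W0.I1
cycle 3: W1.I1
cycle 4: W0.I2
cycle 5: W1.I2
cycle 6: W0.I3
cycle 7: W0.I4
cycle 8: W0.I5
cycle 9: idle
cycle 10: idle
cycle 11: idle
cycle 12: idle
cycle 13: idle
cycle 14: W0.I6
cycle 15: W0.I7

Answer: 16 cycles, utilization 11/16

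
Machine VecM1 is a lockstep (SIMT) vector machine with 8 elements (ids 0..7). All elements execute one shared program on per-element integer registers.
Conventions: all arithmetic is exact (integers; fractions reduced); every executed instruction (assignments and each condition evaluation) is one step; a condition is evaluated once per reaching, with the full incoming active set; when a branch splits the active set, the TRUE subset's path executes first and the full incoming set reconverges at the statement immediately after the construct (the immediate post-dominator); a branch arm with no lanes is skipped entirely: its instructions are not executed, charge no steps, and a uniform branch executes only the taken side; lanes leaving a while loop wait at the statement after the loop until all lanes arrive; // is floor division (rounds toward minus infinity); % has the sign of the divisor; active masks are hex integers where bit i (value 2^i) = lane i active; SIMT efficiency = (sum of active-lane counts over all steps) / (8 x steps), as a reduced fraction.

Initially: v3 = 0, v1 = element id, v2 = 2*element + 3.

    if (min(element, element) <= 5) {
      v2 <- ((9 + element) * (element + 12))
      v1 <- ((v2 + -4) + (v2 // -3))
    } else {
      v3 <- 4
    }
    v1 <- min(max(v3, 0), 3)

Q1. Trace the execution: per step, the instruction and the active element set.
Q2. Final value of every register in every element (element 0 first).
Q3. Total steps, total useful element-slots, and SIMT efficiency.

step 0: eval (min(element, element) <= 5) 0xff
step 1: v2 <- ((9 + element) * (element + 12)) 0x3f
step 2: v1 <- ((v2 + -4) + (v2 // -3)) 0x3f
step 3: v3 <- 4                      0xc0
step 4: v1 <- min(max(v3, 0), 3)     0xff

Answer: 5 steps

v3: 0,0,0,0,0,0,4,4
v1: 0,0,0,0,0,0,3,3
v2: 108,130,154,180,208,238,15,17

steps = 5; useful = 30; efficiency = 30/40 = 3/4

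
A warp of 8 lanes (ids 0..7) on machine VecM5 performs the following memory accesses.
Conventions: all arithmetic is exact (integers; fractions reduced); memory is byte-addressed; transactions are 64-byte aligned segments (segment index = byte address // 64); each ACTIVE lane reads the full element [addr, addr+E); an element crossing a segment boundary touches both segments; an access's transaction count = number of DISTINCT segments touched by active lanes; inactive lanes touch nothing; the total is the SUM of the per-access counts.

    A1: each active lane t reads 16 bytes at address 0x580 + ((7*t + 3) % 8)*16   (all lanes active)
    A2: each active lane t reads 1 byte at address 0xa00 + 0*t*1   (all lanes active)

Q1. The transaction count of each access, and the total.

A1: 2 transactions
A2: 1 transaction

Answer: 2,1; total 3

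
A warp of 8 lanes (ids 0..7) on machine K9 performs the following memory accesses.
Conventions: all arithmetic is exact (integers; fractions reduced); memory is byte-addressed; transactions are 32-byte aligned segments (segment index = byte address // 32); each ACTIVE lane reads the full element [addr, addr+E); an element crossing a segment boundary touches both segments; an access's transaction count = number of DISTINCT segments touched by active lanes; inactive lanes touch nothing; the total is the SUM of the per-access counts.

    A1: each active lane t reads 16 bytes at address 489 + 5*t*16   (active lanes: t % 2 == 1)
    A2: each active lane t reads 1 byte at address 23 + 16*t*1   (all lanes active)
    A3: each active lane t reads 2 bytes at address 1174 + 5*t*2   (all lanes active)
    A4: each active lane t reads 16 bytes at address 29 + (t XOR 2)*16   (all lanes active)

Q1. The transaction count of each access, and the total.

A1: 8 transactions
A2: 5 transactions
A3: 3 transactions
A4: 5 transactions

Answer: 8,5,3,5; total 21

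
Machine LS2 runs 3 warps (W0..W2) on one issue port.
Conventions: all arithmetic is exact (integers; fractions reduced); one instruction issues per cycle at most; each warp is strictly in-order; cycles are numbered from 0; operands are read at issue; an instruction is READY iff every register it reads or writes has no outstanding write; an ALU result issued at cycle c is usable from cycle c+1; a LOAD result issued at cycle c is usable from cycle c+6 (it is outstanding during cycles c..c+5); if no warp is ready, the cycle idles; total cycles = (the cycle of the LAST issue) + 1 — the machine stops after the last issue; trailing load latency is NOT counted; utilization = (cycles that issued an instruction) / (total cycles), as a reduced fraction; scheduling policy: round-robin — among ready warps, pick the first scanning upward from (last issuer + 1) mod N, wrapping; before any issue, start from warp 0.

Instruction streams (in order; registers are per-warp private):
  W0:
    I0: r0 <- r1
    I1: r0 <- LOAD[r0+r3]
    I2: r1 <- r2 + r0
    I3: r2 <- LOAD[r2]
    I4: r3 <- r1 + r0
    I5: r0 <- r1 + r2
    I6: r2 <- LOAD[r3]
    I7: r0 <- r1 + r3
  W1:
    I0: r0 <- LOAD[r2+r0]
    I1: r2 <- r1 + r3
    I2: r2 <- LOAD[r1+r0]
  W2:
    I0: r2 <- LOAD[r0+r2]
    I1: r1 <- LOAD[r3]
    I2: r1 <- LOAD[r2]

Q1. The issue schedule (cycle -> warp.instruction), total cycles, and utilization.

cycle 0: W0.I0
cycle 1: W1.I0
cycle 2: W2.I0
cycle 3: W0.I1
cycle 4: W1.I1
cycle 5: W2.I1
cycle 6: idle
cycle 7: W1.I2
cycle 8: idle
cycle 9: W0.I2
cycle 10: W0.I3
cycle 11: W2.I2
cycle 12: W0.I4
cycle 13: idle
cycle 14: idle
cycle 15: idle
cycle 16: W0.I5
cycle 17: W0.I6
cycle 18: W0.I7

Answer: 19 cycles, utilization 14/19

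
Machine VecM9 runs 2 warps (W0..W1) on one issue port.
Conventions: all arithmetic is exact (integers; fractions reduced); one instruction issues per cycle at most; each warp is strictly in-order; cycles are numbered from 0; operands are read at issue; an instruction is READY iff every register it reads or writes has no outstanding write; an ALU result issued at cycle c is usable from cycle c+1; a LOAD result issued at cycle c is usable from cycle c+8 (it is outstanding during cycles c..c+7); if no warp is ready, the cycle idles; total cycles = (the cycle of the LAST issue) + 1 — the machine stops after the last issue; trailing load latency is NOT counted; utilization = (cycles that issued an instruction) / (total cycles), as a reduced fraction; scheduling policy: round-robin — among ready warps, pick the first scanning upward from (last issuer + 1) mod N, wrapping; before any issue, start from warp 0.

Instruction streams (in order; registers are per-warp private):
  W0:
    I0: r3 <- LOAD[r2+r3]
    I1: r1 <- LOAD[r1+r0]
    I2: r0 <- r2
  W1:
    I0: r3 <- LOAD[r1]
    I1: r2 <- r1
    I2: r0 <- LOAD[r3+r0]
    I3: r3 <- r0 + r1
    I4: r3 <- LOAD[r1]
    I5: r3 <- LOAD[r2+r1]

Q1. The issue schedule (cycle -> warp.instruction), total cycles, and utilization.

cycle 0: W0.I0
cycle 1: W1.I0
cycle 2: W0.I1
cycle 3: W1.I1
cycle 4: W0.I2
cycle 5: idle
cycle 6: idle
cycle 7: idle
cycle 8: idle
cycle 9: W1.I2
cycle 10: idle
cycle 11: idle
cycle 12: idle
cycle 13: idle
cycle 14: idle
cycle 15: idle
cycle 16: idle
cycle 17: W1.I3
cycle 18: W1.I4
cycle 19: idle
cycle 20: idle
cycle 21: idle
cycle 22: idle
cycle 23: idle
cycle 24: idle
cycle 25: idle
cycle 26: W1.I5

Answer: 27 cycles, utilization 1/3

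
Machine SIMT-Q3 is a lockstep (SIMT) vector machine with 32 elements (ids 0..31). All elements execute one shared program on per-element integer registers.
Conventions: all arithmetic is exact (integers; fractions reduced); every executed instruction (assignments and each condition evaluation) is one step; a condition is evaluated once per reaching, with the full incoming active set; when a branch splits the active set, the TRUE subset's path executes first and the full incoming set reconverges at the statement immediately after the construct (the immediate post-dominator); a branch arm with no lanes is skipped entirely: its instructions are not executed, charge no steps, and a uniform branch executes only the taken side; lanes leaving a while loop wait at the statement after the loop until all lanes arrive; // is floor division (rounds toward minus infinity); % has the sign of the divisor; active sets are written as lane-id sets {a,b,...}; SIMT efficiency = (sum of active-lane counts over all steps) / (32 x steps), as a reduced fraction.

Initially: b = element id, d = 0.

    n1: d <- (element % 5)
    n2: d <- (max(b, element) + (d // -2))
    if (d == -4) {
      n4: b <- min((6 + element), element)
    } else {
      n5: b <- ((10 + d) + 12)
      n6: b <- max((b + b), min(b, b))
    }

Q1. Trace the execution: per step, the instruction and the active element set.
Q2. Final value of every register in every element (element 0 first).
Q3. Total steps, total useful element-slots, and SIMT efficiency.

step 0: d <- (element % 5)           {0,1,2,3,4,5,6,7,8,9,10,11,12,13,14,15,16,17,18,19,20,21,22,23,24,25,26,27,28,29,30,31}
step 1: d <- (max(b, element) + (d // -2)) {0,1,2,3,4,5,6,7,8,9,10,11,12,13,14,15,16,17,18,19,20,21,22,23,24,25,26,27,28,29,30,31}
step 2: eval (d == -4)               {0,1,2,3,4,5,6,7,8,9,10,11,12,13,14,15,16,17,18,19,20,21,22,23,24,25,26,27,28,29,30,31}
step 3: b <- ((10 + d) + 12)         {0,1,2,3,4,5,6,7,8,9,10,11,12,13,14,15,16,17,18,19,20,21,22,23,24,25,26,27,28,29,30,31}
step 4: b <- max((b + b), min(b, b)) {0,1,2,3,4,5,6,7,8,9,10,11,12,13,14,15,16,17,18,19,20,21,22,23,24,25,26,27,28,29,30,31}

Answer: 5 steps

b: 44,44,46,46,48,54,54,56,56,58,64,64,66,66,68,74,74,76,76,78,84,84,86,86,88,94,94,96,96,98,104,104
d: 0,0,1,1,2,5,5,6,6,7,10,10,11,11,12,15,15,16,16,17,20,20,21,21,22,25,25,26,26,27,30,30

steps = 5; useful = 160; efficiency = 160/160 = 1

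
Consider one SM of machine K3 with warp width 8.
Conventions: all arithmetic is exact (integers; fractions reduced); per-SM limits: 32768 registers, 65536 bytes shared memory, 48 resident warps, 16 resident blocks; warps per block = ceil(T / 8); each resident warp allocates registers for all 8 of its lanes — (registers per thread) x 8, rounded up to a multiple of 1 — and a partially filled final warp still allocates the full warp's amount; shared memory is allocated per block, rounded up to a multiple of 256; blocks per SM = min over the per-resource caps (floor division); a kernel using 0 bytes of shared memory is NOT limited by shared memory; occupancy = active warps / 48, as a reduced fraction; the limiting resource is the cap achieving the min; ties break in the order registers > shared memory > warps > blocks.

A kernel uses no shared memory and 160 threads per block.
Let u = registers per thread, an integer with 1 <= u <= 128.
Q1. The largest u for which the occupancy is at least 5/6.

Answer: u = 102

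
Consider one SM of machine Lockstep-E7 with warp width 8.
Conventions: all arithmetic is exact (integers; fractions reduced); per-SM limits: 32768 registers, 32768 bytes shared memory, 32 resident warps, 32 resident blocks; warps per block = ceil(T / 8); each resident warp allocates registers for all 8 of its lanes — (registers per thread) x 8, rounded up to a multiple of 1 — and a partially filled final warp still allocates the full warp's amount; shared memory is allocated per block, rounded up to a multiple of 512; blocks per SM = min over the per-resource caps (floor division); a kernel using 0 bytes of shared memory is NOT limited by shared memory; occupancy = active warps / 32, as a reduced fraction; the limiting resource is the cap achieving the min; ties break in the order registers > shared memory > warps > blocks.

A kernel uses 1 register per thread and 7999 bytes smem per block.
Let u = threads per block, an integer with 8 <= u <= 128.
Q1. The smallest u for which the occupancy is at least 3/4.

Answer: u = 41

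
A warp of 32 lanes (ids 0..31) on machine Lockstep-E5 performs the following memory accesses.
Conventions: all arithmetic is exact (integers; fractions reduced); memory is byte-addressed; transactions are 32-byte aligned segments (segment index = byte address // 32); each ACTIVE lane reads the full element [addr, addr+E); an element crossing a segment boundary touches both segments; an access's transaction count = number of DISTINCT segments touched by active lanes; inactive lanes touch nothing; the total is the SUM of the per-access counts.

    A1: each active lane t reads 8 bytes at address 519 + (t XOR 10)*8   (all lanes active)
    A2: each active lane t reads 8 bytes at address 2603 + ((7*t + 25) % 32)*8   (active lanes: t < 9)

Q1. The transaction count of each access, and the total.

A1: 9 transactions
A2: 8 transactions

Answer: 9,8; total 17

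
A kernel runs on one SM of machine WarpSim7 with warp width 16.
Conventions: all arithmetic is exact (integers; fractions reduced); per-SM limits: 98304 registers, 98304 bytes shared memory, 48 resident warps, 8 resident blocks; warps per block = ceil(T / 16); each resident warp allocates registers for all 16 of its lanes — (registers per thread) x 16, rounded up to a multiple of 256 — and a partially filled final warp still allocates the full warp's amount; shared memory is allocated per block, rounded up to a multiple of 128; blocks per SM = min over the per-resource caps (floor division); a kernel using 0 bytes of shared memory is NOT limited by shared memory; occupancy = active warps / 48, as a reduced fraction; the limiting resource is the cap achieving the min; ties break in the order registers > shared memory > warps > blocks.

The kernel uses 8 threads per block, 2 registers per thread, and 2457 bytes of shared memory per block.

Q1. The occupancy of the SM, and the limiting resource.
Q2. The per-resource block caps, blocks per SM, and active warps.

Answer: occupancy 1/6, limited by blocks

registers: 384 blocks
shared memory: 38 blocks
warps: 48 blocks
blocks: 8 blocks

Answer: 8 blocks, 8 active warps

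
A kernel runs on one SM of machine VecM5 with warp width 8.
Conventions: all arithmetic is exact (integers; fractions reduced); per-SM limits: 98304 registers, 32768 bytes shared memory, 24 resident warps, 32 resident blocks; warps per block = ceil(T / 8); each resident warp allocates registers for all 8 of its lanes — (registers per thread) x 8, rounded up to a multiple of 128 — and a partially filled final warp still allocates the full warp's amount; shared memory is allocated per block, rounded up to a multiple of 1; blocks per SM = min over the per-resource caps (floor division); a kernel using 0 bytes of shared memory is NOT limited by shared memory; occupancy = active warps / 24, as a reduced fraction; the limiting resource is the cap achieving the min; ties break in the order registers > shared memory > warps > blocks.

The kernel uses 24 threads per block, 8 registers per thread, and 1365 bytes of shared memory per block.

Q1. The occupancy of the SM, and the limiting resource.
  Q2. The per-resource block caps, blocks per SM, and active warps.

Answer: occupancy 1, limited by warps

registers: 256 blocks
shared memory: 24 blocks
warps: 8 blocks
blocks: 32 blocks

Answer: 8 blocks, 24 active warps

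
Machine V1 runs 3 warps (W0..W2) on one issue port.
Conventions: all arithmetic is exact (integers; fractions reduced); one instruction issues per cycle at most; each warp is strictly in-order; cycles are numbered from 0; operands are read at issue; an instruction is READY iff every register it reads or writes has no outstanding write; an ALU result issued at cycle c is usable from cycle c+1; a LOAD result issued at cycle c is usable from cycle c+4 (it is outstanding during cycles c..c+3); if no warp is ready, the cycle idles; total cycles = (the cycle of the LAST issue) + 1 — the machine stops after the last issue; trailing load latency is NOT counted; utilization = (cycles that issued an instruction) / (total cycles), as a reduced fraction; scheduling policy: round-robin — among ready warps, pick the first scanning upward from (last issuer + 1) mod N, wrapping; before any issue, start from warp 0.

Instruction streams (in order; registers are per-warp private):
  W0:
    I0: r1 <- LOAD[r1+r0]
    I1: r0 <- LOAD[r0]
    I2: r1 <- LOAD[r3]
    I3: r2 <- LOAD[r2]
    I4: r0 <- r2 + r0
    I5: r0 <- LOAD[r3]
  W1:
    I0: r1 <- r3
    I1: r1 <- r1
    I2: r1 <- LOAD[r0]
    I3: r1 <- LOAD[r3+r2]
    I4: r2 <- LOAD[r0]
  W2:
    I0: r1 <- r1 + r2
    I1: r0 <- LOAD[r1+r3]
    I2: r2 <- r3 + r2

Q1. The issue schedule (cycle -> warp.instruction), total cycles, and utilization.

cycle 0: W0.I0
cycle 1: W1.I0
cycle 2: W2.I0
cycle 3: W0.I1
cycle 4: W1.I1
cycle 5: W2.I1
cycle 6: W0.I2
cycle 7: W1.I2
cycle 8: W2.I2
cycle 9: W0.I3
cycle 10: idle
cycle 11: W1.I3
cycle 12: W1.I4
cycle 13: W0.I4
cycle 14: W0.I5

Answer: 15 cycles, utilization 14/15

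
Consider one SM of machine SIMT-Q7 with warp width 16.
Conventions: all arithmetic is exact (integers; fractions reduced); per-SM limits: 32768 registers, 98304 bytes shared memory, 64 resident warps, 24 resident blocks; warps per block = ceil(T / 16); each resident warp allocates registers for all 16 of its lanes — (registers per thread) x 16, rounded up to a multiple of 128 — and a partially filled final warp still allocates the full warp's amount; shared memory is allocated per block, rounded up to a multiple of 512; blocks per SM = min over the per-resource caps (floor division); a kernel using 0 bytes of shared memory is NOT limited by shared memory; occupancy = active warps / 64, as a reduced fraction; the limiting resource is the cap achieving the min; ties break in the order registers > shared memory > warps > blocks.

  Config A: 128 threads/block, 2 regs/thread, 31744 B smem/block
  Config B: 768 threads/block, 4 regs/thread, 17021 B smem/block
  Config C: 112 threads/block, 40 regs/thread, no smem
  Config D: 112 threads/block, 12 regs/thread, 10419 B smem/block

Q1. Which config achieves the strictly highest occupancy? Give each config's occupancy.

occupancies: A 3/8, B 3/4, C 49/64, D 63/64

Answer: D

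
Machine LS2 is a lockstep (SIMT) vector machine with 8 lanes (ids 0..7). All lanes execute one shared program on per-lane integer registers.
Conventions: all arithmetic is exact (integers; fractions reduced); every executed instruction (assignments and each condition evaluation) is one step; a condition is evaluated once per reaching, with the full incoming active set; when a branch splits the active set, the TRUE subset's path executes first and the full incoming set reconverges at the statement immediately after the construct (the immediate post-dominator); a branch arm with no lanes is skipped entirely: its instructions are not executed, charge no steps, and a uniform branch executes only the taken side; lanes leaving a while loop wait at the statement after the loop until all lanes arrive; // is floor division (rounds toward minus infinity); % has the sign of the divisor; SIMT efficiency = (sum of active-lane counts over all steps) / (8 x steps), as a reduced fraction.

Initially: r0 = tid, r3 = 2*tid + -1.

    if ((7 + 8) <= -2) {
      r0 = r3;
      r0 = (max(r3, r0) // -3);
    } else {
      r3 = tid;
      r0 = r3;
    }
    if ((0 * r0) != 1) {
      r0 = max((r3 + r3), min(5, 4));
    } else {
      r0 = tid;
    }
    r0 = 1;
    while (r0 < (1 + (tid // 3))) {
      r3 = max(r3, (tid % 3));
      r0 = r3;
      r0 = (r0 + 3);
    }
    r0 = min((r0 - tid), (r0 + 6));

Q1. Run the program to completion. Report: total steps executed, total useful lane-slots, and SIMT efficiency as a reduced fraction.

Answer: 12 steps, 84 useful, 7/8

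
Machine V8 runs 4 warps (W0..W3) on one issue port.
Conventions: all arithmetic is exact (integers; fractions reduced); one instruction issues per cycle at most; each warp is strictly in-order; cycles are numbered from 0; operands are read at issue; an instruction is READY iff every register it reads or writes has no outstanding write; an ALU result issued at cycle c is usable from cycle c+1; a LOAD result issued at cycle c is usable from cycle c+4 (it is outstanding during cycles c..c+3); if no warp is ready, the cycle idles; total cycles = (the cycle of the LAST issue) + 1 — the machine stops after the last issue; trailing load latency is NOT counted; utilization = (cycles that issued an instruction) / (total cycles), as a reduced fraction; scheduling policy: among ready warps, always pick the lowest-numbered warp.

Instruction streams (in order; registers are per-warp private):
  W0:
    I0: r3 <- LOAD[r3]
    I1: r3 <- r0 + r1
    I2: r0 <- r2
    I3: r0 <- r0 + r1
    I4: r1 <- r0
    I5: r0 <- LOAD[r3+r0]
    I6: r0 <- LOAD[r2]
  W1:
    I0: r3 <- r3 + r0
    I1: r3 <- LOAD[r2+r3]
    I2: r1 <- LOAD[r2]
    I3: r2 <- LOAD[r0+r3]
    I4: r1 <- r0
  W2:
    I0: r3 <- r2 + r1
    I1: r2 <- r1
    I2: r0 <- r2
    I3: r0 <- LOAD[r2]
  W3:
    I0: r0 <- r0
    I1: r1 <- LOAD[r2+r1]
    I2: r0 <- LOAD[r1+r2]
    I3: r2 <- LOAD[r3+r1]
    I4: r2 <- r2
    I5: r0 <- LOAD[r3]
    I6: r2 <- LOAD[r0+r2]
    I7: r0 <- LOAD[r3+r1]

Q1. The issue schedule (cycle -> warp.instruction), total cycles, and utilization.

cycle 0: W0.I0
cycle 1: W1.I0
cycle 2: W1.I1
cycle 3: W1.I2
cycle 4: W0.I1
cycle 5: W0.I2
cycle 6: W0.I3
cycle 7: W0.I4
cycle 8: W0.I5
cycle 9: W1.I3
cycle 10: W1.I4
cycle 11: W2.I0
cycle 12: W0.I6
cycle 13: W2.I1
cycle 14: W2.I2
cycle 15: W2.I3
cycle 16: W3.I0
cycle 17: W3.I1
cycle 18: idle
cycle 19: idle
cycle 20: idle
cycle 21: W3.I2
cycle 22: W3.I3
cycle 23: idle
cycle 24: idle
cycle 25: idle
cycle 26: W3.I4
cycle 27: W3.I5
cycle 28: idle
cycle 29: idle
cycle 30: idle
cycle 31: W3.I6
cycle 32: W3.I7

Answer: 33 cycles, utilization 8/11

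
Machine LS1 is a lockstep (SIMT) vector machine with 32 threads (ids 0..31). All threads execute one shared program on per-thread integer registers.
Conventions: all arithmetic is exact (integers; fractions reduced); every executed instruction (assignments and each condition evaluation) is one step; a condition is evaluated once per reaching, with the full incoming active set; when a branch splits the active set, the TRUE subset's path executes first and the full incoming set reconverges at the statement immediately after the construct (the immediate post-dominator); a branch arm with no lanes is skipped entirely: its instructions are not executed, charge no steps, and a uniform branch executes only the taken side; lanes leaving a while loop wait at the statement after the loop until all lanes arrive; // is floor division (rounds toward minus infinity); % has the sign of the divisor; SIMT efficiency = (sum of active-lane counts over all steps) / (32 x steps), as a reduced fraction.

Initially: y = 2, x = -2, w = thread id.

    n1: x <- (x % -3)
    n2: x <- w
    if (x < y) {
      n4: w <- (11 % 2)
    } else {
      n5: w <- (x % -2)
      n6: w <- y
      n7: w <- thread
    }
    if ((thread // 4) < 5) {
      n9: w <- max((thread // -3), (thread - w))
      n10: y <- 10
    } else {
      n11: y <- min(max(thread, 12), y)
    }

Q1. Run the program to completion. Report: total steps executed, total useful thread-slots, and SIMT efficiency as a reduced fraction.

Answer: 11 steps, 272 useful, 17/22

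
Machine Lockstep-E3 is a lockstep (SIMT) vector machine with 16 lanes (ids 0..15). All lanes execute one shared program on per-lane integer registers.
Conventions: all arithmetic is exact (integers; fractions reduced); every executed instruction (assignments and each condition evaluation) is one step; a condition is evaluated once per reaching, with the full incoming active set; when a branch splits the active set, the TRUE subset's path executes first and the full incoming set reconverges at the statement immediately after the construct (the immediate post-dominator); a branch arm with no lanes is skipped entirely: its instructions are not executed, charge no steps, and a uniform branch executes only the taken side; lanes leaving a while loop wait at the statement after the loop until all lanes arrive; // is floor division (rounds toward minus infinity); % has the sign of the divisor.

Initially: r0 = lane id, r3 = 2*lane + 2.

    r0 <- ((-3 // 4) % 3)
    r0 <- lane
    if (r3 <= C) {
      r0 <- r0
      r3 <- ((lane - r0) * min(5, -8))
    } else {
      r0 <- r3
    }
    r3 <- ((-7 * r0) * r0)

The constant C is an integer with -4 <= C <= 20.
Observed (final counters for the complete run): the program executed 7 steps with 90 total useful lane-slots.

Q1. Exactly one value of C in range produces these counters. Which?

Answer: C = 20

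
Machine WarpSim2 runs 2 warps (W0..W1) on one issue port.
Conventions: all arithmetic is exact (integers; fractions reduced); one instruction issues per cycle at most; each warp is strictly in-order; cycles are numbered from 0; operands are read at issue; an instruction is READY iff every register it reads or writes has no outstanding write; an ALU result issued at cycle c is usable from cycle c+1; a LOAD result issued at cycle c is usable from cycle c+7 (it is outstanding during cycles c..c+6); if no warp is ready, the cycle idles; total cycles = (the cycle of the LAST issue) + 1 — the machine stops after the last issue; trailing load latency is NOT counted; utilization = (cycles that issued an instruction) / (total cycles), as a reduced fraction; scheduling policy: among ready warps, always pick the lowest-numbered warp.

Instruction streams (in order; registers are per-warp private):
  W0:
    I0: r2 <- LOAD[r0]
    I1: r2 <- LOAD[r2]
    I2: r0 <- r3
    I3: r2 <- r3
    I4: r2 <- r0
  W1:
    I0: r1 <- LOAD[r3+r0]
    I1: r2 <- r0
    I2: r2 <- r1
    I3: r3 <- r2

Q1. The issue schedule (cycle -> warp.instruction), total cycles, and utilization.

cycle 0: W0.I0
cycle 1: W1.I0
cycle 2: W1.I1
cycle 3: idle
cycle 4: idle
cycle 5: idle
cycle 6: idle
cycle 7: W0.I1
cycle 8: W0.I2
cycle 9: W1.I2
cycle 10: W1.I3
cycle 11: idle
cycle 12: idle
cycle 13: idle
cycle 14: W0.I3
cycle 15: W0.I4

Answer: 16 cycles, utilization 9/16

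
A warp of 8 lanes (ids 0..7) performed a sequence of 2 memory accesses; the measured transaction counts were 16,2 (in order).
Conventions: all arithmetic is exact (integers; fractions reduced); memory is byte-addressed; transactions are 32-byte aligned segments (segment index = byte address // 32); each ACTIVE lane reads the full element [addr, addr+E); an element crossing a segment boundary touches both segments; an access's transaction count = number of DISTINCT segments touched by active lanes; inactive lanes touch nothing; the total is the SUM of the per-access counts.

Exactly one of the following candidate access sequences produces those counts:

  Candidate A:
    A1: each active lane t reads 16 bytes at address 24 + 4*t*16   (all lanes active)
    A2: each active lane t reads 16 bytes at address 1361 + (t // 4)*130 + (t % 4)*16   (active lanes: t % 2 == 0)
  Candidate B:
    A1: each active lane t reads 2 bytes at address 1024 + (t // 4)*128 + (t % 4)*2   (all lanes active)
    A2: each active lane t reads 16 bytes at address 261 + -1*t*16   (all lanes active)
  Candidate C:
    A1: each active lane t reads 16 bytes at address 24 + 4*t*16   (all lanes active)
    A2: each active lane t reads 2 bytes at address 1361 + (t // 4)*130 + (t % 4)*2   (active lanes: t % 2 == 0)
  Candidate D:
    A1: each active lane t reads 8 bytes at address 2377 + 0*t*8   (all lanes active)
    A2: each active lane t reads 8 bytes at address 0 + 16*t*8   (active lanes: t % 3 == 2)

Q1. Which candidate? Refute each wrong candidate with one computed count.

A: A2 gives 6 transactions, not 2
B: A1 gives 2 transactions, not 16
D: A1 gives 1 transaction, not 16
C: all counts match (16,2)

Answer: C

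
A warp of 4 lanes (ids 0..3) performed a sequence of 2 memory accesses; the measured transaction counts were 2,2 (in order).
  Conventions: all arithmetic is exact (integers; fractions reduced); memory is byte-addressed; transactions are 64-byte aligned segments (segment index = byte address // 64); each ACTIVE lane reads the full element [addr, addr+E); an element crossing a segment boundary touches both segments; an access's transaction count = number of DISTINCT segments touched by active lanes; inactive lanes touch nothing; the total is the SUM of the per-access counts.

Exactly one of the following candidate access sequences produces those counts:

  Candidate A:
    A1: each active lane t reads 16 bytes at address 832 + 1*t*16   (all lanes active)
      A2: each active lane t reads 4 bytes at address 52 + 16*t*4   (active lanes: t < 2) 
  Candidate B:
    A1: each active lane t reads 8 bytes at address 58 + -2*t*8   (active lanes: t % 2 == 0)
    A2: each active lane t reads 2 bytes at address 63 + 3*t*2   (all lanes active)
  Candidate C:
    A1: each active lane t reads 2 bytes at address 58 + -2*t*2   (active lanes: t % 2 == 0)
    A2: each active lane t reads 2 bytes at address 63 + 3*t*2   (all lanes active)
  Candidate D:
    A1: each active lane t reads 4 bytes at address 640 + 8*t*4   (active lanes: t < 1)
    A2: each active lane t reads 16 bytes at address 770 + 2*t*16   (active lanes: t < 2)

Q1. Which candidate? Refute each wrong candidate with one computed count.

A: A1 gives 1 transaction, not 2
C: A1 gives 1 transaction, not 2
D: A1 gives 1 transaction, not 2
B: all counts match (2,2)

Answer: B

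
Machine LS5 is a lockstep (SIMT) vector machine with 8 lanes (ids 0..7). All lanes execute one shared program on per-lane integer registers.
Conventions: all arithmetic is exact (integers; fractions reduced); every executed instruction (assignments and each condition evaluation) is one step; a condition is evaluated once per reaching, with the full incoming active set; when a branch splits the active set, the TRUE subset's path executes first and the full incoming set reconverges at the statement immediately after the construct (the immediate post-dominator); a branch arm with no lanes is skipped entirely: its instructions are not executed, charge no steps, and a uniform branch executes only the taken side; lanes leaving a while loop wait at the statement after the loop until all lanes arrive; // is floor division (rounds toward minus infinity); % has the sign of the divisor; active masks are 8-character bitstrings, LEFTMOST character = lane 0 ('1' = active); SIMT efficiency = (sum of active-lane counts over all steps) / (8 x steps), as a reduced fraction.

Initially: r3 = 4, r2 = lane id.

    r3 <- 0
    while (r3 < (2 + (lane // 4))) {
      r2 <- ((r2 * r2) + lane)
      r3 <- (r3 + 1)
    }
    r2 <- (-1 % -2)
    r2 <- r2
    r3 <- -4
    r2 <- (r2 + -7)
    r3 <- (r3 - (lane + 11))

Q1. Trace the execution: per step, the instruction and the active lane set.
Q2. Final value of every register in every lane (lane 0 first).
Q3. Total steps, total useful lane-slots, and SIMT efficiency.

step 0: r3 <- 0                      11111111
step 1: eval (r3 < (2 + (lane // 4))) 11111111
step 2: r2 <- ((r2 * r2) + lane)     11111111
step 3: r3 <- (r3 + 1)               11111111
step 4: eval (r3 < (2 + (lane // 4))) 11111111
step 5: r2 <- ((r2 * r2) + lane)     11111111
step 6: r3 <- (r3 + 1)               11111111
step 7: eval (r3 < (2 + (lane // 4))) 11111111
step 8: r2 <- ((r2 * r2) + lane)     00001111
step 9: r3 <- (r3 + 1)               00001111
step 10: eval (r3 < (2 + (lane // 4))) 00001111
step 11: r2 <- (-1 % -2)              11111111
step 12: r2 <- r2                     11111111
step 13: r3 <- -4                     11111111
step 14: r2 <- (r2 + -7)              11111111
step 15: r3 <- (r3 - (lane + 11))     11111111

Answer: 16 steps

r3: -15,-16,-17,-18,-19,-20,-21,-22
r2: -8,-8,-8,-8,-8,-8,-8,-8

steps = 16; useful = 116; efficiency = 116/128 = 29/32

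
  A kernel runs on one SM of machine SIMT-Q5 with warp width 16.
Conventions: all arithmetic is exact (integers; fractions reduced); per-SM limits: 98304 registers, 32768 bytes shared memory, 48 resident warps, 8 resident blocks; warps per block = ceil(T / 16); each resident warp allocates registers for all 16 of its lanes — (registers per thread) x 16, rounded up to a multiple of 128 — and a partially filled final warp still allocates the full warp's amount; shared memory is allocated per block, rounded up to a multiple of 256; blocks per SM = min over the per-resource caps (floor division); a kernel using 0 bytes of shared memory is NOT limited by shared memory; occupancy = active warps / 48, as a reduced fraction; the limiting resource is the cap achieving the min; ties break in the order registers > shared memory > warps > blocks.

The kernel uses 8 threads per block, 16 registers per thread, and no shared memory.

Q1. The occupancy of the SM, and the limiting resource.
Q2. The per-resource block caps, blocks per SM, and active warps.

Answer: occupancy 1/6, limited by blocks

registers: 384 blocks
shared memory: no limit (kernel uses none)
warps: 48 blocks
blocks: 8 blocks

Answer: 8 blocks, 8 active warps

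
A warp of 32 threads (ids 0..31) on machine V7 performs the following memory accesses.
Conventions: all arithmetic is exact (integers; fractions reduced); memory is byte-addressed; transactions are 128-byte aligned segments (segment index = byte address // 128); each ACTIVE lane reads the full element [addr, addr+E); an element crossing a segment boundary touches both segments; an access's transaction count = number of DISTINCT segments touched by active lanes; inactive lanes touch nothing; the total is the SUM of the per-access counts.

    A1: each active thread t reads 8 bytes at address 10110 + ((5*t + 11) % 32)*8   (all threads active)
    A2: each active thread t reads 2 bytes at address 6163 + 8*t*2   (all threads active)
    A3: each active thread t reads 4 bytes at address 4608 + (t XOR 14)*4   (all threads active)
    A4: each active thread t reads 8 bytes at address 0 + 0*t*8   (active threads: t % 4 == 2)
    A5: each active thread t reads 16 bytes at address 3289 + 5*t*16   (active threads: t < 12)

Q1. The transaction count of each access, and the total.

A1: 3 transactions
A2: 5 transactions
A3: 1 transaction
A4: 1 transaction
A5: 8 transactions

Answer: 3,5,1,1,8; total 18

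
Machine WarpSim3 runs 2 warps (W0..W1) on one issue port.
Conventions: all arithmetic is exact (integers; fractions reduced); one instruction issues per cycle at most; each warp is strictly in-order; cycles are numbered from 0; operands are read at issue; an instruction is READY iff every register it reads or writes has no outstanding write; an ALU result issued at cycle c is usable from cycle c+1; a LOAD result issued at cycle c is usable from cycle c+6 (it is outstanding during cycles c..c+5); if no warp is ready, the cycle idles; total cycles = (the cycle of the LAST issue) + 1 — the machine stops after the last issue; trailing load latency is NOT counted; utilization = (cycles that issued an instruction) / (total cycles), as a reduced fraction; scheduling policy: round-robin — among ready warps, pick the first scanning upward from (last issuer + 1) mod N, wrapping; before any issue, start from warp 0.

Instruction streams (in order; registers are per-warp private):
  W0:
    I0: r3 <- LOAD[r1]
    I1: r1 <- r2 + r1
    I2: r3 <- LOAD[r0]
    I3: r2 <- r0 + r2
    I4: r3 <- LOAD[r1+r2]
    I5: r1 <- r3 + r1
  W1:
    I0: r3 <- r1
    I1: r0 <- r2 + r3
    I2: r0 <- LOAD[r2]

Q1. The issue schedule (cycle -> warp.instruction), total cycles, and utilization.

cycle 0: W0.I0
cycle 1: W1.I0
cycle 2: W0.I1
cycle 3: W1.I1
cycle 4: W1.I2
cycle 5: idle
cycle 6: W0.I2
cycle 7: W0.I3
cycle 8: idle
cycle 9: idle
cycle 10: idle
cycle 11: idle
cycle 12: W0.I4
cycle 13: idle
cycle 14: idle
cycle 15: idle
cycle 16: idle
cycle 17: idle
cycle 18: W0.I5

Answer: 19 cycles, utilization 9/19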